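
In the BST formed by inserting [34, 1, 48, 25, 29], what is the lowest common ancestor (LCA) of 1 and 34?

Tree insertion order: [34, 1, 48, 25, 29]
Tree (level-order array): [34, 1, 48, None, 25, None, None, None, 29]
In a BST, the LCA of p=1, q=34 is the first node v on the
root-to-leaf path with p <= v <= q (go left if both < v, right if both > v).
Walk from root:
  at 34: 1 <= 34 <= 34, this is the LCA
LCA = 34


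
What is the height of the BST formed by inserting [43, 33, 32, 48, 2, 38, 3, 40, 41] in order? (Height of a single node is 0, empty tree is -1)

Insertion order: [43, 33, 32, 48, 2, 38, 3, 40, 41]
Tree (level-order array): [43, 33, 48, 32, 38, None, None, 2, None, None, 40, None, 3, None, 41]
Compute height bottom-up (empty subtree = -1):
  height(3) = 1 + max(-1, -1) = 0
  height(2) = 1 + max(-1, 0) = 1
  height(32) = 1 + max(1, -1) = 2
  height(41) = 1 + max(-1, -1) = 0
  height(40) = 1 + max(-1, 0) = 1
  height(38) = 1 + max(-1, 1) = 2
  height(33) = 1 + max(2, 2) = 3
  height(48) = 1 + max(-1, -1) = 0
  height(43) = 1 + max(3, 0) = 4
Height = 4


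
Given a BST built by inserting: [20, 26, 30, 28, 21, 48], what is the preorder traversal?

Tree insertion order: [20, 26, 30, 28, 21, 48]
Tree (level-order array): [20, None, 26, 21, 30, None, None, 28, 48]
Preorder traversal: [20, 26, 21, 30, 28, 48]


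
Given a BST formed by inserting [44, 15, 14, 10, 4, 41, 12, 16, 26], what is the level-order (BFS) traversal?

Tree insertion order: [44, 15, 14, 10, 4, 41, 12, 16, 26]
Tree (level-order array): [44, 15, None, 14, 41, 10, None, 16, None, 4, 12, None, 26]
BFS from the root, enqueuing left then right child of each popped node:
  queue [44] -> pop 44, enqueue [15], visited so far: [44]
  queue [15] -> pop 15, enqueue [14, 41], visited so far: [44, 15]
  queue [14, 41] -> pop 14, enqueue [10], visited so far: [44, 15, 14]
  queue [41, 10] -> pop 41, enqueue [16], visited so far: [44, 15, 14, 41]
  queue [10, 16] -> pop 10, enqueue [4, 12], visited so far: [44, 15, 14, 41, 10]
  queue [16, 4, 12] -> pop 16, enqueue [26], visited so far: [44, 15, 14, 41, 10, 16]
  queue [4, 12, 26] -> pop 4, enqueue [none], visited so far: [44, 15, 14, 41, 10, 16, 4]
  queue [12, 26] -> pop 12, enqueue [none], visited so far: [44, 15, 14, 41, 10, 16, 4, 12]
  queue [26] -> pop 26, enqueue [none], visited so far: [44, 15, 14, 41, 10, 16, 4, 12, 26]
Result: [44, 15, 14, 41, 10, 16, 4, 12, 26]


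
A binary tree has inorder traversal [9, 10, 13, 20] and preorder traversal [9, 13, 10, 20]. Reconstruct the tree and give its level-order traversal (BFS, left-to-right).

Inorder:  [9, 10, 13, 20]
Preorder: [9, 13, 10, 20]
Algorithm: preorder visits root first, so consume preorder in order;
for each root, split the current inorder slice at that value into
left-subtree inorder and right-subtree inorder, then recurse.
Recursive splits:
  root=9; inorder splits into left=[], right=[10, 13, 20]
  root=13; inorder splits into left=[10], right=[20]
  root=10; inorder splits into left=[], right=[]
  root=20; inorder splits into left=[], right=[]
Reconstructed level-order: [9, 13, 10, 20]


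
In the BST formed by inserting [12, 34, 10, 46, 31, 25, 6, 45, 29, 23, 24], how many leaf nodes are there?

Tree built from: [12, 34, 10, 46, 31, 25, 6, 45, 29, 23, 24]
Tree (level-order array): [12, 10, 34, 6, None, 31, 46, None, None, 25, None, 45, None, 23, 29, None, None, None, 24]
Rule: A leaf has 0 children.
Per-node child counts:
  node 12: 2 child(ren)
  node 10: 1 child(ren)
  node 6: 0 child(ren)
  node 34: 2 child(ren)
  node 31: 1 child(ren)
  node 25: 2 child(ren)
  node 23: 1 child(ren)
  node 24: 0 child(ren)
  node 29: 0 child(ren)
  node 46: 1 child(ren)
  node 45: 0 child(ren)
Matching nodes: [6, 24, 29, 45]
Count of leaf nodes: 4


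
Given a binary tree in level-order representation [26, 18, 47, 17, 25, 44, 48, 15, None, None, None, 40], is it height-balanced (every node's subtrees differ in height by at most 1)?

Tree (level-order array): [26, 18, 47, 17, 25, 44, 48, 15, None, None, None, 40]
Definition: a tree is height-balanced if, at every node, |h(left) - h(right)| <= 1 (empty subtree has height -1).
Bottom-up per-node check:
  node 15: h_left=-1, h_right=-1, diff=0 [OK], height=0
  node 17: h_left=0, h_right=-1, diff=1 [OK], height=1
  node 25: h_left=-1, h_right=-1, diff=0 [OK], height=0
  node 18: h_left=1, h_right=0, diff=1 [OK], height=2
  node 40: h_left=-1, h_right=-1, diff=0 [OK], height=0
  node 44: h_left=0, h_right=-1, diff=1 [OK], height=1
  node 48: h_left=-1, h_right=-1, diff=0 [OK], height=0
  node 47: h_left=1, h_right=0, diff=1 [OK], height=2
  node 26: h_left=2, h_right=2, diff=0 [OK], height=3
All nodes satisfy the balance condition.
Result: Balanced


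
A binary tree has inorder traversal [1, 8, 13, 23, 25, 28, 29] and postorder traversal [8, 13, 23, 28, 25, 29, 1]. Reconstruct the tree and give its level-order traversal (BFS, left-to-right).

Inorder:   [1, 8, 13, 23, 25, 28, 29]
Postorder: [8, 13, 23, 28, 25, 29, 1]
Algorithm: postorder visits root last, so walk postorder right-to-left;
each value is the root of the current inorder slice — split it at that
value, recurse on the right subtree first, then the left.
Recursive splits:
  root=1; inorder splits into left=[], right=[8, 13, 23, 25, 28, 29]
  root=29; inorder splits into left=[8, 13, 23, 25, 28], right=[]
  root=25; inorder splits into left=[8, 13, 23], right=[28]
  root=28; inorder splits into left=[], right=[]
  root=23; inorder splits into left=[8, 13], right=[]
  root=13; inorder splits into left=[8], right=[]
  root=8; inorder splits into left=[], right=[]
Reconstructed level-order: [1, 29, 25, 23, 28, 13, 8]


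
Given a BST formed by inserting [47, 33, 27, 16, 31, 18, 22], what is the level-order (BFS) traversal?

Tree insertion order: [47, 33, 27, 16, 31, 18, 22]
Tree (level-order array): [47, 33, None, 27, None, 16, 31, None, 18, None, None, None, 22]
BFS from the root, enqueuing left then right child of each popped node:
  queue [47] -> pop 47, enqueue [33], visited so far: [47]
  queue [33] -> pop 33, enqueue [27], visited so far: [47, 33]
  queue [27] -> pop 27, enqueue [16, 31], visited so far: [47, 33, 27]
  queue [16, 31] -> pop 16, enqueue [18], visited so far: [47, 33, 27, 16]
  queue [31, 18] -> pop 31, enqueue [none], visited so far: [47, 33, 27, 16, 31]
  queue [18] -> pop 18, enqueue [22], visited so far: [47, 33, 27, 16, 31, 18]
  queue [22] -> pop 22, enqueue [none], visited so far: [47, 33, 27, 16, 31, 18, 22]
Result: [47, 33, 27, 16, 31, 18, 22]


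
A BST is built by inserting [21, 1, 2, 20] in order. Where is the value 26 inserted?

Starting tree (level order): [21, 1, None, None, 2, None, 20]
Insertion path: 21
Result: insert 26 as right child of 21
Final tree (level order): [21, 1, 26, None, 2, None, None, None, 20]


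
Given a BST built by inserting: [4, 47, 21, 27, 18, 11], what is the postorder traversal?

Tree insertion order: [4, 47, 21, 27, 18, 11]
Tree (level-order array): [4, None, 47, 21, None, 18, 27, 11]
Postorder traversal: [11, 18, 27, 21, 47, 4]


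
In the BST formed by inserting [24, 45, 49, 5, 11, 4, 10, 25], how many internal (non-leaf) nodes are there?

Tree built from: [24, 45, 49, 5, 11, 4, 10, 25]
Tree (level-order array): [24, 5, 45, 4, 11, 25, 49, None, None, 10]
Rule: An internal node has at least one child.
Per-node child counts:
  node 24: 2 child(ren)
  node 5: 2 child(ren)
  node 4: 0 child(ren)
  node 11: 1 child(ren)
  node 10: 0 child(ren)
  node 45: 2 child(ren)
  node 25: 0 child(ren)
  node 49: 0 child(ren)
Matching nodes: [24, 5, 11, 45]
Count of internal (non-leaf) nodes: 4


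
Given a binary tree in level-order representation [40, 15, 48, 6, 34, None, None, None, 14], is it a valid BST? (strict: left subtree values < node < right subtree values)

Level-order array: [40, 15, 48, 6, 34, None, None, None, 14]
Validate using subtree bounds (lo, hi): at each node, require lo < value < hi,
then recurse left with hi=value and right with lo=value.
Preorder trace (stopping at first violation):
  at node 40 with bounds (-inf, +inf): OK
  at node 15 with bounds (-inf, 40): OK
  at node 6 with bounds (-inf, 15): OK
  at node 14 with bounds (6, 15): OK
  at node 34 with bounds (15, 40): OK
  at node 48 with bounds (40, +inf): OK
No violation found at any node.
Result: Valid BST


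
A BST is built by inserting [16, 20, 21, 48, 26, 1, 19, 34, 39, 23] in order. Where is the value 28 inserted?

Starting tree (level order): [16, 1, 20, None, None, 19, 21, None, None, None, 48, 26, None, 23, 34, None, None, None, 39]
Insertion path: 16 -> 20 -> 21 -> 48 -> 26 -> 34
Result: insert 28 as left child of 34
Final tree (level order): [16, 1, 20, None, None, 19, 21, None, None, None, 48, 26, None, 23, 34, None, None, 28, 39]


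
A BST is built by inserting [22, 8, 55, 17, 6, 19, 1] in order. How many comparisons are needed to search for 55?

Search path for 55: 22 -> 55
Found: True
Comparisons: 2


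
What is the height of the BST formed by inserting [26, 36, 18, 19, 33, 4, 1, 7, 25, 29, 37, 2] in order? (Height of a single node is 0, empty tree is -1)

Insertion order: [26, 36, 18, 19, 33, 4, 1, 7, 25, 29, 37, 2]
Tree (level-order array): [26, 18, 36, 4, 19, 33, 37, 1, 7, None, 25, 29, None, None, None, None, 2]
Compute height bottom-up (empty subtree = -1):
  height(2) = 1 + max(-1, -1) = 0
  height(1) = 1 + max(-1, 0) = 1
  height(7) = 1 + max(-1, -1) = 0
  height(4) = 1 + max(1, 0) = 2
  height(25) = 1 + max(-1, -1) = 0
  height(19) = 1 + max(-1, 0) = 1
  height(18) = 1 + max(2, 1) = 3
  height(29) = 1 + max(-1, -1) = 0
  height(33) = 1 + max(0, -1) = 1
  height(37) = 1 + max(-1, -1) = 0
  height(36) = 1 + max(1, 0) = 2
  height(26) = 1 + max(3, 2) = 4
Height = 4


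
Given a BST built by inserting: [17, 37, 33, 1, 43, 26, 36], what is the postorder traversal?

Tree insertion order: [17, 37, 33, 1, 43, 26, 36]
Tree (level-order array): [17, 1, 37, None, None, 33, 43, 26, 36]
Postorder traversal: [1, 26, 36, 33, 43, 37, 17]


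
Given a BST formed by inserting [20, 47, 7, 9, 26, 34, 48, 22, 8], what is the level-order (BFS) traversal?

Tree insertion order: [20, 47, 7, 9, 26, 34, 48, 22, 8]
Tree (level-order array): [20, 7, 47, None, 9, 26, 48, 8, None, 22, 34]
BFS from the root, enqueuing left then right child of each popped node:
  queue [20] -> pop 20, enqueue [7, 47], visited so far: [20]
  queue [7, 47] -> pop 7, enqueue [9], visited so far: [20, 7]
  queue [47, 9] -> pop 47, enqueue [26, 48], visited so far: [20, 7, 47]
  queue [9, 26, 48] -> pop 9, enqueue [8], visited so far: [20, 7, 47, 9]
  queue [26, 48, 8] -> pop 26, enqueue [22, 34], visited so far: [20, 7, 47, 9, 26]
  queue [48, 8, 22, 34] -> pop 48, enqueue [none], visited so far: [20, 7, 47, 9, 26, 48]
  queue [8, 22, 34] -> pop 8, enqueue [none], visited so far: [20, 7, 47, 9, 26, 48, 8]
  queue [22, 34] -> pop 22, enqueue [none], visited so far: [20, 7, 47, 9, 26, 48, 8, 22]
  queue [34] -> pop 34, enqueue [none], visited so far: [20, 7, 47, 9, 26, 48, 8, 22, 34]
Result: [20, 7, 47, 9, 26, 48, 8, 22, 34]


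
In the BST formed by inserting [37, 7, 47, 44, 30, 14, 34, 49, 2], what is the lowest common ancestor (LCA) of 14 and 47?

Tree insertion order: [37, 7, 47, 44, 30, 14, 34, 49, 2]
Tree (level-order array): [37, 7, 47, 2, 30, 44, 49, None, None, 14, 34]
In a BST, the LCA of p=14, q=47 is the first node v on the
root-to-leaf path with p <= v <= q (go left if both < v, right if both > v).
Walk from root:
  at 37: 14 <= 37 <= 47, this is the LCA
LCA = 37


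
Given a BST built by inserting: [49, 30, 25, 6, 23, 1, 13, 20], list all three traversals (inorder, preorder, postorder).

Tree insertion order: [49, 30, 25, 6, 23, 1, 13, 20]
Tree (level-order array): [49, 30, None, 25, None, 6, None, 1, 23, None, None, 13, None, None, 20]
Inorder (L, root, R): [1, 6, 13, 20, 23, 25, 30, 49]
Preorder (root, L, R): [49, 30, 25, 6, 1, 23, 13, 20]
Postorder (L, R, root): [1, 20, 13, 23, 6, 25, 30, 49]


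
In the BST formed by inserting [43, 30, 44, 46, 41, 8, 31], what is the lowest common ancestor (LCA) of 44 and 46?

Tree insertion order: [43, 30, 44, 46, 41, 8, 31]
Tree (level-order array): [43, 30, 44, 8, 41, None, 46, None, None, 31]
In a BST, the LCA of p=44, q=46 is the first node v on the
root-to-leaf path with p <= v <= q (go left if both < v, right if both > v).
Walk from root:
  at 43: both 44 and 46 > 43, go right
  at 44: 44 <= 44 <= 46, this is the LCA
LCA = 44


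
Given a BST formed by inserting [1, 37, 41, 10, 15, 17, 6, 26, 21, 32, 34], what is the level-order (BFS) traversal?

Tree insertion order: [1, 37, 41, 10, 15, 17, 6, 26, 21, 32, 34]
Tree (level-order array): [1, None, 37, 10, 41, 6, 15, None, None, None, None, None, 17, None, 26, 21, 32, None, None, None, 34]
BFS from the root, enqueuing left then right child of each popped node:
  queue [1] -> pop 1, enqueue [37], visited so far: [1]
  queue [37] -> pop 37, enqueue [10, 41], visited so far: [1, 37]
  queue [10, 41] -> pop 10, enqueue [6, 15], visited so far: [1, 37, 10]
  queue [41, 6, 15] -> pop 41, enqueue [none], visited so far: [1, 37, 10, 41]
  queue [6, 15] -> pop 6, enqueue [none], visited so far: [1, 37, 10, 41, 6]
  queue [15] -> pop 15, enqueue [17], visited so far: [1, 37, 10, 41, 6, 15]
  queue [17] -> pop 17, enqueue [26], visited so far: [1, 37, 10, 41, 6, 15, 17]
  queue [26] -> pop 26, enqueue [21, 32], visited so far: [1, 37, 10, 41, 6, 15, 17, 26]
  queue [21, 32] -> pop 21, enqueue [none], visited so far: [1, 37, 10, 41, 6, 15, 17, 26, 21]
  queue [32] -> pop 32, enqueue [34], visited so far: [1, 37, 10, 41, 6, 15, 17, 26, 21, 32]
  queue [34] -> pop 34, enqueue [none], visited so far: [1, 37, 10, 41, 6, 15, 17, 26, 21, 32, 34]
Result: [1, 37, 10, 41, 6, 15, 17, 26, 21, 32, 34]


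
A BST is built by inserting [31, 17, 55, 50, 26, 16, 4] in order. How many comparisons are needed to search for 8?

Search path for 8: 31 -> 17 -> 16 -> 4
Found: False
Comparisons: 4


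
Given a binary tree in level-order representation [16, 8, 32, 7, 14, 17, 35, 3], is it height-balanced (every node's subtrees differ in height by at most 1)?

Tree (level-order array): [16, 8, 32, 7, 14, 17, 35, 3]
Definition: a tree is height-balanced if, at every node, |h(left) - h(right)| <= 1 (empty subtree has height -1).
Bottom-up per-node check:
  node 3: h_left=-1, h_right=-1, diff=0 [OK], height=0
  node 7: h_left=0, h_right=-1, diff=1 [OK], height=1
  node 14: h_left=-1, h_right=-1, diff=0 [OK], height=0
  node 8: h_left=1, h_right=0, diff=1 [OK], height=2
  node 17: h_left=-1, h_right=-1, diff=0 [OK], height=0
  node 35: h_left=-1, h_right=-1, diff=0 [OK], height=0
  node 32: h_left=0, h_right=0, diff=0 [OK], height=1
  node 16: h_left=2, h_right=1, diff=1 [OK], height=3
All nodes satisfy the balance condition.
Result: Balanced


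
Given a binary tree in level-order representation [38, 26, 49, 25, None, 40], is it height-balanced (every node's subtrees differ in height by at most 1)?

Tree (level-order array): [38, 26, 49, 25, None, 40]
Definition: a tree is height-balanced if, at every node, |h(left) - h(right)| <= 1 (empty subtree has height -1).
Bottom-up per-node check:
  node 25: h_left=-1, h_right=-1, diff=0 [OK], height=0
  node 26: h_left=0, h_right=-1, diff=1 [OK], height=1
  node 40: h_left=-1, h_right=-1, diff=0 [OK], height=0
  node 49: h_left=0, h_right=-1, diff=1 [OK], height=1
  node 38: h_left=1, h_right=1, diff=0 [OK], height=2
All nodes satisfy the balance condition.
Result: Balanced


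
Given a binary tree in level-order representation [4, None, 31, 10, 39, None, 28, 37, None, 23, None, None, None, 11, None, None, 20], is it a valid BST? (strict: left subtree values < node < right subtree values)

Level-order array: [4, None, 31, 10, 39, None, 28, 37, None, 23, None, None, None, 11, None, None, 20]
Validate using subtree bounds (lo, hi): at each node, require lo < value < hi,
then recurse left with hi=value and right with lo=value.
Preorder trace (stopping at first violation):
  at node 4 with bounds (-inf, +inf): OK
  at node 31 with bounds (4, +inf): OK
  at node 10 with bounds (4, 31): OK
  at node 28 with bounds (10, 31): OK
  at node 23 with bounds (10, 28): OK
  at node 11 with bounds (10, 23): OK
  at node 20 with bounds (11, 23): OK
  at node 39 with bounds (31, +inf): OK
  at node 37 with bounds (31, 39): OK
No violation found at any node.
Result: Valid BST


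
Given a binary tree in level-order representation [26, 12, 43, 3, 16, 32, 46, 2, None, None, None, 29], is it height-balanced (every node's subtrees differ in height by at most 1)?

Tree (level-order array): [26, 12, 43, 3, 16, 32, 46, 2, None, None, None, 29]
Definition: a tree is height-balanced if, at every node, |h(left) - h(right)| <= 1 (empty subtree has height -1).
Bottom-up per-node check:
  node 2: h_left=-1, h_right=-1, diff=0 [OK], height=0
  node 3: h_left=0, h_right=-1, diff=1 [OK], height=1
  node 16: h_left=-1, h_right=-1, diff=0 [OK], height=0
  node 12: h_left=1, h_right=0, diff=1 [OK], height=2
  node 29: h_left=-1, h_right=-1, diff=0 [OK], height=0
  node 32: h_left=0, h_right=-1, diff=1 [OK], height=1
  node 46: h_left=-1, h_right=-1, diff=0 [OK], height=0
  node 43: h_left=1, h_right=0, diff=1 [OK], height=2
  node 26: h_left=2, h_right=2, diff=0 [OK], height=3
All nodes satisfy the balance condition.
Result: Balanced


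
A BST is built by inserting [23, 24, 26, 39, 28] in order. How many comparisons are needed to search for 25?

Search path for 25: 23 -> 24 -> 26
Found: False
Comparisons: 3


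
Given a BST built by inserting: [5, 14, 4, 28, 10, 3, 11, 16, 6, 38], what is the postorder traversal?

Tree insertion order: [5, 14, 4, 28, 10, 3, 11, 16, 6, 38]
Tree (level-order array): [5, 4, 14, 3, None, 10, 28, None, None, 6, 11, 16, 38]
Postorder traversal: [3, 4, 6, 11, 10, 16, 38, 28, 14, 5]


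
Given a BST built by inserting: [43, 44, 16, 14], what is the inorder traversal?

Tree insertion order: [43, 44, 16, 14]
Tree (level-order array): [43, 16, 44, 14]
Inorder traversal: [14, 16, 43, 44]


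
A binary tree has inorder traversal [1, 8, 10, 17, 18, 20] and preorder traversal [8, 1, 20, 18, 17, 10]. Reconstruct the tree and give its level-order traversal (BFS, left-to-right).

Inorder:  [1, 8, 10, 17, 18, 20]
Preorder: [8, 1, 20, 18, 17, 10]
Algorithm: preorder visits root first, so consume preorder in order;
for each root, split the current inorder slice at that value into
left-subtree inorder and right-subtree inorder, then recurse.
Recursive splits:
  root=8; inorder splits into left=[1], right=[10, 17, 18, 20]
  root=1; inorder splits into left=[], right=[]
  root=20; inorder splits into left=[10, 17, 18], right=[]
  root=18; inorder splits into left=[10, 17], right=[]
  root=17; inorder splits into left=[10], right=[]
  root=10; inorder splits into left=[], right=[]
Reconstructed level-order: [8, 1, 20, 18, 17, 10]


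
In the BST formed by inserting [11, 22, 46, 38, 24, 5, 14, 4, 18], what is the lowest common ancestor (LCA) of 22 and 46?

Tree insertion order: [11, 22, 46, 38, 24, 5, 14, 4, 18]
Tree (level-order array): [11, 5, 22, 4, None, 14, 46, None, None, None, 18, 38, None, None, None, 24]
In a BST, the LCA of p=22, q=46 is the first node v on the
root-to-leaf path with p <= v <= q (go left if both < v, right if both > v).
Walk from root:
  at 11: both 22 and 46 > 11, go right
  at 22: 22 <= 22 <= 46, this is the LCA
LCA = 22


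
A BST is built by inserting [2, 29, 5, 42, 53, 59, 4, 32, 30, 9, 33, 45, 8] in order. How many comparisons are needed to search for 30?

Search path for 30: 2 -> 29 -> 42 -> 32 -> 30
Found: True
Comparisons: 5


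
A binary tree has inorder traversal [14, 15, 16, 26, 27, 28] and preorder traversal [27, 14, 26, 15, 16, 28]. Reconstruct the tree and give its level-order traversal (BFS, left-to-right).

Inorder:  [14, 15, 16, 26, 27, 28]
Preorder: [27, 14, 26, 15, 16, 28]
Algorithm: preorder visits root first, so consume preorder in order;
for each root, split the current inorder slice at that value into
left-subtree inorder and right-subtree inorder, then recurse.
Recursive splits:
  root=27; inorder splits into left=[14, 15, 16, 26], right=[28]
  root=14; inorder splits into left=[], right=[15, 16, 26]
  root=26; inorder splits into left=[15, 16], right=[]
  root=15; inorder splits into left=[], right=[16]
  root=16; inorder splits into left=[], right=[]
  root=28; inorder splits into left=[], right=[]
Reconstructed level-order: [27, 14, 28, 26, 15, 16]


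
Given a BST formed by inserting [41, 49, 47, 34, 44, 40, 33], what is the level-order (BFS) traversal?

Tree insertion order: [41, 49, 47, 34, 44, 40, 33]
Tree (level-order array): [41, 34, 49, 33, 40, 47, None, None, None, None, None, 44]
BFS from the root, enqueuing left then right child of each popped node:
  queue [41] -> pop 41, enqueue [34, 49], visited so far: [41]
  queue [34, 49] -> pop 34, enqueue [33, 40], visited so far: [41, 34]
  queue [49, 33, 40] -> pop 49, enqueue [47], visited so far: [41, 34, 49]
  queue [33, 40, 47] -> pop 33, enqueue [none], visited so far: [41, 34, 49, 33]
  queue [40, 47] -> pop 40, enqueue [none], visited so far: [41, 34, 49, 33, 40]
  queue [47] -> pop 47, enqueue [44], visited so far: [41, 34, 49, 33, 40, 47]
  queue [44] -> pop 44, enqueue [none], visited so far: [41, 34, 49, 33, 40, 47, 44]
Result: [41, 34, 49, 33, 40, 47, 44]


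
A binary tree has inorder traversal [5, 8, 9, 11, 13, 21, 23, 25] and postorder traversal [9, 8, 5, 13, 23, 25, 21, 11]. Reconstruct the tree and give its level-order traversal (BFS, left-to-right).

Inorder:   [5, 8, 9, 11, 13, 21, 23, 25]
Postorder: [9, 8, 5, 13, 23, 25, 21, 11]
Algorithm: postorder visits root last, so walk postorder right-to-left;
each value is the root of the current inorder slice — split it at that
value, recurse on the right subtree first, then the left.
Recursive splits:
  root=11; inorder splits into left=[5, 8, 9], right=[13, 21, 23, 25]
  root=21; inorder splits into left=[13], right=[23, 25]
  root=25; inorder splits into left=[23], right=[]
  root=23; inorder splits into left=[], right=[]
  root=13; inorder splits into left=[], right=[]
  root=5; inorder splits into left=[], right=[8, 9]
  root=8; inorder splits into left=[], right=[9]
  root=9; inorder splits into left=[], right=[]
Reconstructed level-order: [11, 5, 21, 8, 13, 25, 9, 23]


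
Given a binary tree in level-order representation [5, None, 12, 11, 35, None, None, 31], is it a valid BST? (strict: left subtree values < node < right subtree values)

Level-order array: [5, None, 12, 11, 35, None, None, 31]
Validate using subtree bounds (lo, hi): at each node, require lo < value < hi,
then recurse left with hi=value and right with lo=value.
Preorder trace (stopping at first violation):
  at node 5 with bounds (-inf, +inf): OK
  at node 12 with bounds (5, +inf): OK
  at node 11 with bounds (5, 12): OK
  at node 35 with bounds (12, +inf): OK
  at node 31 with bounds (12, 35): OK
No violation found at any node.
Result: Valid BST


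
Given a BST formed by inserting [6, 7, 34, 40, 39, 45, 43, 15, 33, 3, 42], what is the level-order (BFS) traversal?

Tree insertion order: [6, 7, 34, 40, 39, 45, 43, 15, 33, 3, 42]
Tree (level-order array): [6, 3, 7, None, None, None, 34, 15, 40, None, 33, 39, 45, None, None, None, None, 43, None, 42]
BFS from the root, enqueuing left then right child of each popped node:
  queue [6] -> pop 6, enqueue [3, 7], visited so far: [6]
  queue [3, 7] -> pop 3, enqueue [none], visited so far: [6, 3]
  queue [7] -> pop 7, enqueue [34], visited so far: [6, 3, 7]
  queue [34] -> pop 34, enqueue [15, 40], visited so far: [6, 3, 7, 34]
  queue [15, 40] -> pop 15, enqueue [33], visited so far: [6, 3, 7, 34, 15]
  queue [40, 33] -> pop 40, enqueue [39, 45], visited so far: [6, 3, 7, 34, 15, 40]
  queue [33, 39, 45] -> pop 33, enqueue [none], visited so far: [6, 3, 7, 34, 15, 40, 33]
  queue [39, 45] -> pop 39, enqueue [none], visited so far: [6, 3, 7, 34, 15, 40, 33, 39]
  queue [45] -> pop 45, enqueue [43], visited so far: [6, 3, 7, 34, 15, 40, 33, 39, 45]
  queue [43] -> pop 43, enqueue [42], visited so far: [6, 3, 7, 34, 15, 40, 33, 39, 45, 43]
  queue [42] -> pop 42, enqueue [none], visited so far: [6, 3, 7, 34, 15, 40, 33, 39, 45, 43, 42]
Result: [6, 3, 7, 34, 15, 40, 33, 39, 45, 43, 42]


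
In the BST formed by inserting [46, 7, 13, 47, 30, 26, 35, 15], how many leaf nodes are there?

Tree built from: [46, 7, 13, 47, 30, 26, 35, 15]
Tree (level-order array): [46, 7, 47, None, 13, None, None, None, 30, 26, 35, 15]
Rule: A leaf has 0 children.
Per-node child counts:
  node 46: 2 child(ren)
  node 7: 1 child(ren)
  node 13: 1 child(ren)
  node 30: 2 child(ren)
  node 26: 1 child(ren)
  node 15: 0 child(ren)
  node 35: 0 child(ren)
  node 47: 0 child(ren)
Matching nodes: [15, 35, 47]
Count of leaf nodes: 3


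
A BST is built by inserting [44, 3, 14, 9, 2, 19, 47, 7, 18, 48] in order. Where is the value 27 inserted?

Starting tree (level order): [44, 3, 47, 2, 14, None, 48, None, None, 9, 19, None, None, 7, None, 18]
Insertion path: 44 -> 3 -> 14 -> 19
Result: insert 27 as right child of 19
Final tree (level order): [44, 3, 47, 2, 14, None, 48, None, None, 9, 19, None, None, 7, None, 18, 27]


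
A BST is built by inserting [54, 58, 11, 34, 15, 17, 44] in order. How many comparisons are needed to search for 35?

Search path for 35: 54 -> 11 -> 34 -> 44
Found: False
Comparisons: 4


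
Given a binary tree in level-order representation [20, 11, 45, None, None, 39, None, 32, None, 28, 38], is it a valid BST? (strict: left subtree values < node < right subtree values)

Level-order array: [20, 11, 45, None, None, 39, None, 32, None, 28, 38]
Validate using subtree bounds (lo, hi): at each node, require lo < value < hi,
then recurse left with hi=value and right with lo=value.
Preorder trace (stopping at first violation):
  at node 20 with bounds (-inf, +inf): OK
  at node 11 with bounds (-inf, 20): OK
  at node 45 with bounds (20, +inf): OK
  at node 39 with bounds (20, 45): OK
  at node 32 with bounds (20, 39): OK
  at node 28 with bounds (20, 32): OK
  at node 38 with bounds (32, 39): OK
No violation found at any node.
Result: Valid BST


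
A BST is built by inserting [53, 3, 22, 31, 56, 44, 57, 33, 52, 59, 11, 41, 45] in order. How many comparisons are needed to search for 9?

Search path for 9: 53 -> 3 -> 22 -> 11
Found: False
Comparisons: 4


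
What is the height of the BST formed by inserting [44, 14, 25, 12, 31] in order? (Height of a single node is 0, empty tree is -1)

Insertion order: [44, 14, 25, 12, 31]
Tree (level-order array): [44, 14, None, 12, 25, None, None, None, 31]
Compute height bottom-up (empty subtree = -1):
  height(12) = 1 + max(-1, -1) = 0
  height(31) = 1 + max(-1, -1) = 0
  height(25) = 1 + max(-1, 0) = 1
  height(14) = 1 + max(0, 1) = 2
  height(44) = 1 + max(2, -1) = 3
Height = 3


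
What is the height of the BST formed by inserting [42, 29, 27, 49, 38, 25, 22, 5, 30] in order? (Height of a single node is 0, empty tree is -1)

Insertion order: [42, 29, 27, 49, 38, 25, 22, 5, 30]
Tree (level-order array): [42, 29, 49, 27, 38, None, None, 25, None, 30, None, 22, None, None, None, 5]
Compute height bottom-up (empty subtree = -1):
  height(5) = 1 + max(-1, -1) = 0
  height(22) = 1 + max(0, -1) = 1
  height(25) = 1 + max(1, -1) = 2
  height(27) = 1 + max(2, -1) = 3
  height(30) = 1 + max(-1, -1) = 0
  height(38) = 1 + max(0, -1) = 1
  height(29) = 1 + max(3, 1) = 4
  height(49) = 1 + max(-1, -1) = 0
  height(42) = 1 + max(4, 0) = 5
Height = 5


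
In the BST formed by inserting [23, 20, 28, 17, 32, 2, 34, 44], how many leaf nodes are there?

Tree built from: [23, 20, 28, 17, 32, 2, 34, 44]
Tree (level-order array): [23, 20, 28, 17, None, None, 32, 2, None, None, 34, None, None, None, 44]
Rule: A leaf has 0 children.
Per-node child counts:
  node 23: 2 child(ren)
  node 20: 1 child(ren)
  node 17: 1 child(ren)
  node 2: 0 child(ren)
  node 28: 1 child(ren)
  node 32: 1 child(ren)
  node 34: 1 child(ren)
  node 44: 0 child(ren)
Matching nodes: [2, 44]
Count of leaf nodes: 2


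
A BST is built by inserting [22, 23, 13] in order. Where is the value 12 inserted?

Starting tree (level order): [22, 13, 23]
Insertion path: 22 -> 13
Result: insert 12 as left child of 13
Final tree (level order): [22, 13, 23, 12]


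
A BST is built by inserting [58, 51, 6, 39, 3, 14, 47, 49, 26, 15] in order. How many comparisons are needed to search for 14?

Search path for 14: 58 -> 51 -> 6 -> 39 -> 14
Found: True
Comparisons: 5


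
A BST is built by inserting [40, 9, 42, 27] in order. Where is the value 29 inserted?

Starting tree (level order): [40, 9, 42, None, 27]
Insertion path: 40 -> 9 -> 27
Result: insert 29 as right child of 27
Final tree (level order): [40, 9, 42, None, 27, None, None, None, 29]


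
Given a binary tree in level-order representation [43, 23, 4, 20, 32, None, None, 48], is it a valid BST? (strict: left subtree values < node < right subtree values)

Level-order array: [43, 23, 4, 20, 32, None, None, 48]
Validate using subtree bounds (lo, hi): at each node, require lo < value < hi,
then recurse left with hi=value and right with lo=value.
Preorder trace (stopping at first violation):
  at node 43 with bounds (-inf, +inf): OK
  at node 23 with bounds (-inf, 43): OK
  at node 20 with bounds (-inf, 23): OK
  at node 48 with bounds (-inf, 20): VIOLATION
Node 48 violates its bound: not (-inf < 48 < 20).
Result: Not a valid BST


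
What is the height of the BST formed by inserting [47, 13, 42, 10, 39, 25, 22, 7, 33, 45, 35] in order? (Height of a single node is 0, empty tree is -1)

Insertion order: [47, 13, 42, 10, 39, 25, 22, 7, 33, 45, 35]
Tree (level-order array): [47, 13, None, 10, 42, 7, None, 39, 45, None, None, 25, None, None, None, 22, 33, None, None, None, 35]
Compute height bottom-up (empty subtree = -1):
  height(7) = 1 + max(-1, -1) = 0
  height(10) = 1 + max(0, -1) = 1
  height(22) = 1 + max(-1, -1) = 0
  height(35) = 1 + max(-1, -1) = 0
  height(33) = 1 + max(-1, 0) = 1
  height(25) = 1 + max(0, 1) = 2
  height(39) = 1 + max(2, -1) = 3
  height(45) = 1 + max(-1, -1) = 0
  height(42) = 1 + max(3, 0) = 4
  height(13) = 1 + max(1, 4) = 5
  height(47) = 1 + max(5, -1) = 6
Height = 6


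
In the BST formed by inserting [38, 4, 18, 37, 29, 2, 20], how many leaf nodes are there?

Tree built from: [38, 4, 18, 37, 29, 2, 20]
Tree (level-order array): [38, 4, None, 2, 18, None, None, None, 37, 29, None, 20]
Rule: A leaf has 0 children.
Per-node child counts:
  node 38: 1 child(ren)
  node 4: 2 child(ren)
  node 2: 0 child(ren)
  node 18: 1 child(ren)
  node 37: 1 child(ren)
  node 29: 1 child(ren)
  node 20: 0 child(ren)
Matching nodes: [2, 20]
Count of leaf nodes: 2


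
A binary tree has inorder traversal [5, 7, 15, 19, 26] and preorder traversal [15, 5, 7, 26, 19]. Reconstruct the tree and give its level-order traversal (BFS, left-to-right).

Inorder:  [5, 7, 15, 19, 26]
Preorder: [15, 5, 7, 26, 19]
Algorithm: preorder visits root first, so consume preorder in order;
for each root, split the current inorder slice at that value into
left-subtree inorder and right-subtree inorder, then recurse.
Recursive splits:
  root=15; inorder splits into left=[5, 7], right=[19, 26]
  root=5; inorder splits into left=[], right=[7]
  root=7; inorder splits into left=[], right=[]
  root=26; inorder splits into left=[19], right=[]
  root=19; inorder splits into left=[], right=[]
Reconstructed level-order: [15, 5, 26, 7, 19]


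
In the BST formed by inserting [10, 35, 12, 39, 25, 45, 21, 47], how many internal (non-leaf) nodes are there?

Tree built from: [10, 35, 12, 39, 25, 45, 21, 47]
Tree (level-order array): [10, None, 35, 12, 39, None, 25, None, 45, 21, None, None, 47]
Rule: An internal node has at least one child.
Per-node child counts:
  node 10: 1 child(ren)
  node 35: 2 child(ren)
  node 12: 1 child(ren)
  node 25: 1 child(ren)
  node 21: 0 child(ren)
  node 39: 1 child(ren)
  node 45: 1 child(ren)
  node 47: 0 child(ren)
Matching nodes: [10, 35, 12, 25, 39, 45]
Count of internal (non-leaf) nodes: 6


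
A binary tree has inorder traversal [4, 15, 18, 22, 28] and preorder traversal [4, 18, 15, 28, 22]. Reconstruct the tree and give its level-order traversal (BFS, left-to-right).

Inorder:  [4, 15, 18, 22, 28]
Preorder: [4, 18, 15, 28, 22]
Algorithm: preorder visits root first, so consume preorder in order;
for each root, split the current inorder slice at that value into
left-subtree inorder and right-subtree inorder, then recurse.
Recursive splits:
  root=4; inorder splits into left=[], right=[15, 18, 22, 28]
  root=18; inorder splits into left=[15], right=[22, 28]
  root=15; inorder splits into left=[], right=[]
  root=28; inorder splits into left=[22], right=[]
  root=22; inorder splits into left=[], right=[]
Reconstructed level-order: [4, 18, 15, 28, 22]


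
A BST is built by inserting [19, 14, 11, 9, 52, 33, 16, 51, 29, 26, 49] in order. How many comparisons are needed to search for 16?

Search path for 16: 19 -> 14 -> 16
Found: True
Comparisons: 3


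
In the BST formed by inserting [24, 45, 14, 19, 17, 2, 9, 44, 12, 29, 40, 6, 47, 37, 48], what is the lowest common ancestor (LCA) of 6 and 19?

Tree insertion order: [24, 45, 14, 19, 17, 2, 9, 44, 12, 29, 40, 6, 47, 37, 48]
Tree (level-order array): [24, 14, 45, 2, 19, 44, 47, None, 9, 17, None, 29, None, None, 48, 6, 12, None, None, None, 40, None, None, None, None, None, None, 37]
In a BST, the LCA of p=6, q=19 is the first node v on the
root-to-leaf path with p <= v <= q (go left if both < v, right if both > v).
Walk from root:
  at 24: both 6 and 19 < 24, go left
  at 14: 6 <= 14 <= 19, this is the LCA
LCA = 14


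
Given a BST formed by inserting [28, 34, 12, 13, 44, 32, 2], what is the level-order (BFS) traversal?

Tree insertion order: [28, 34, 12, 13, 44, 32, 2]
Tree (level-order array): [28, 12, 34, 2, 13, 32, 44]
BFS from the root, enqueuing left then right child of each popped node:
  queue [28] -> pop 28, enqueue [12, 34], visited so far: [28]
  queue [12, 34] -> pop 12, enqueue [2, 13], visited so far: [28, 12]
  queue [34, 2, 13] -> pop 34, enqueue [32, 44], visited so far: [28, 12, 34]
  queue [2, 13, 32, 44] -> pop 2, enqueue [none], visited so far: [28, 12, 34, 2]
  queue [13, 32, 44] -> pop 13, enqueue [none], visited so far: [28, 12, 34, 2, 13]
  queue [32, 44] -> pop 32, enqueue [none], visited so far: [28, 12, 34, 2, 13, 32]
  queue [44] -> pop 44, enqueue [none], visited so far: [28, 12, 34, 2, 13, 32, 44]
Result: [28, 12, 34, 2, 13, 32, 44]


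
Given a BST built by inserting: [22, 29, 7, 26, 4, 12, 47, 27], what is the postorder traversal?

Tree insertion order: [22, 29, 7, 26, 4, 12, 47, 27]
Tree (level-order array): [22, 7, 29, 4, 12, 26, 47, None, None, None, None, None, 27]
Postorder traversal: [4, 12, 7, 27, 26, 47, 29, 22]


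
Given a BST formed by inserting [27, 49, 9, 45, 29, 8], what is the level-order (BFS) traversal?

Tree insertion order: [27, 49, 9, 45, 29, 8]
Tree (level-order array): [27, 9, 49, 8, None, 45, None, None, None, 29]
BFS from the root, enqueuing left then right child of each popped node:
  queue [27] -> pop 27, enqueue [9, 49], visited so far: [27]
  queue [9, 49] -> pop 9, enqueue [8], visited so far: [27, 9]
  queue [49, 8] -> pop 49, enqueue [45], visited so far: [27, 9, 49]
  queue [8, 45] -> pop 8, enqueue [none], visited so far: [27, 9, 49, 8]
  queue [45] -> pop 45, enqueue [29], visited so far: [27, 9, 49, 8, 45]
  queue [29] -> pop 29, enqueue [none], visited so far: [27, 9, 49, 8, 45, 29]
Result: [27, 9, 49, 8, 45, 29]


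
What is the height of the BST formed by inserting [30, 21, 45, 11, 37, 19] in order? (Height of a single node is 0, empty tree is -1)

Insertion order: [30, 21, 45, 11, 37, 19]
Tree (level-order array): [30, 21, 45, 11, None, 37, None, None, 19]
Compute height bottom-up (empty subtree = -1):
  height(19) = 1 + max(-1, -1) = 0
  height(11) = 1 + max(-1, 0) = 1
  height(21) = 1 + max(1, -1) = 2
  height(37) = 1 + max(-1, -1) = 0
  height(45) = 1 + max(0, -1) = 1
  height(30) = 1 + max(2, 1) = 3
Height = 3


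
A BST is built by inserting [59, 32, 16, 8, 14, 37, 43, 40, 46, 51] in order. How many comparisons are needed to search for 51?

Search path for 51: 59 -> 32 -> 37 -> 43 -> 46 -> 51
Found: True
Comparisons: 6


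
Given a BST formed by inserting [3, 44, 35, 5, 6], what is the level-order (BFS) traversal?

Tree insertion order: [3, 44, 35, 5, 6]
Tree (level-order array): [3, None, 44, 35, None, 5, None, None, 6]
BFS from the root, enqueuing left then right child of each popped node:
  queue [3] -> pop 3, enqueue [44], visited so far: [3]
  queue [44] -> pop 44, enqueue [35], visited so far: [3, 44]
  queue [35] -> pop 35, enqueue [5], visited so far: [3, 44, 35]
  queue [5] -> pop 5, enqueue [6], visited so far: [3, 44, 35, 5]
  queue [6] -> pop 6, enqueue [none], visited so far: [3, 44, 35, 5, 6]
Result: [3, 44, 35, 5, 6]


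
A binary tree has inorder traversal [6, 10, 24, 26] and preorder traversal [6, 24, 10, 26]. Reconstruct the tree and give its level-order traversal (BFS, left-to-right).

Inorder:  [6, 10, 24, 26]
Preorder: [6, 24, 10, 26]
Algorithm: preorder visits root first, so consume preorder in order;
for each root, split the current inorder slice at that value into
left-subtree inorder and right-subtree inorder, then recurse.
Recursive splits:
  root=6; inorder splits into left=[], right=[10, 24, 26]
  root=24; inorder splits into left=[10], right=[26]
  root=10; inorder splits into left=[], right=[]
  root=26; inorder splits into left=[], right=[]
Reconstructed level-order: [6, 24, 10, 26]


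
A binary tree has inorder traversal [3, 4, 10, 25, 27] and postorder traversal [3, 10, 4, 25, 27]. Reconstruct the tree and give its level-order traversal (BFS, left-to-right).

Inorder:   [3, 4, 10, 25, 27]
Postorder: [3, 10, 4, 25, 27]
Algorithm: postorder visits root last, so walk postorder right-to-left;
each value is the root of the current inorder slice — split it at that
value, recurse on the right subtree first, then the left.
Recursive splits:
  root=27; inorder splits into left=[3, 4, 10, 25], right=[]
  root=25; inorder splits into left=[3, 4, 10], right=[]
  root=4; inorder splits into left=[3], right=[10]
  root=10; inorder splits into left=[], right=[]
  root=3; inorder splits into left=[], right=[]
Reconstructed level-order: [27, 25, 4, 3, 10]


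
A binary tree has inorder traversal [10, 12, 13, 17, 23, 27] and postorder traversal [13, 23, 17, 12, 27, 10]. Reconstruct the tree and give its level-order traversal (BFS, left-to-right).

Inorder:   [10, 12, 13, 17, 23, 27]
Postorder: [13, 23, 17, 12, 27, 10]
Algorithm: postorder visits root last, so walk postorder right-to-left;
each value is the root of the current inorder slice — split it at that
value, recurse on the right subtree first, then the left.
Recursive splits:
  root=10; inorder splits into left=[], right=[12, 13, 17, 23, 27]
  root=27; inorder splits into left=[12, 13, 17, 23], right=[]
  root=12; inorder splits into left=[], right=[13, 17, 23]
  root=17; inorder splits into left=[13], right=[23]
  root=23; inorder splits into left=[], right=[]
  root=13; inorder splits into left=[], right=[]
Reconstructed level-order: [10, 27, 12, 17, 13, 23]


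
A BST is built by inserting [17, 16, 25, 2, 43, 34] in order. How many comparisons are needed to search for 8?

Search path for 8: 17 -> 16 -> 2
Found: False
Comparisons: 3


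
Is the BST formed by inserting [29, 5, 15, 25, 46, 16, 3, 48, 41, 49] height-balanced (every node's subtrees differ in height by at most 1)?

Tree (level-order array): [29, 5, 46, 3, 15, 41, 48, None, None, None, 25, None, None, None, 49, 16]
Definition: a tree is height-balanced if, at every node, |h(left) - h(right)| <= 1 (empty subtree has height -1).
Bottom-up per-node check:
  node 3: h_left=-1, h_right=-1, diff=0 [OK], height=0
  node 16: h_left=-1, h_right=-1, diff=0 [OK], height=0
  node 25: h_left=0, h_right=-1, diff=1 [OK], height=1
  node 15: h_left=-1, h_right=1, diff=2 [FAIL (|-1-1|=2 > 1)], height=2
  node 5: h_left=0, h_right=2, diff=2 [FAIL (|0-2|=2 > 1)], height=3
  node 41: h_left=-1, h_right=-1, diff=0 [OK], height=0
  node 49: h_left=-1, h_right=-1, diff=0 [OK], height=0
  node 48: h_left=-1, h_right=0, diff=1 [OK], height=1
  node 46: h_left=0, h_right=1, diff=1 [OK], height=2
  node 29: h_left=3, h_right=2, diff=1 [OK], height=4
Node 15 violates the condition: |-1 - 1| = 2 > 1.
Result: Not balanced
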